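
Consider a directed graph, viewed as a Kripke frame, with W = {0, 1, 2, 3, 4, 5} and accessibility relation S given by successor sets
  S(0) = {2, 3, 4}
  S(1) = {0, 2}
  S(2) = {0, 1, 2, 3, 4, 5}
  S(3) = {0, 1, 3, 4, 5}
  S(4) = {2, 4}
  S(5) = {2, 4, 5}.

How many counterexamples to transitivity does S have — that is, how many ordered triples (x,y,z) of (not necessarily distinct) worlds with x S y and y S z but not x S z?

Enumerating: (0,2,0), (0,2,1), (0,2,5), (0,3,0), (0,3,1), (0,3,5), (1,0,3), (1,0,4), (1,2,1), (1,2,3), (1,2,4), (1,2,5), … and 11 more.
Total: 23.

23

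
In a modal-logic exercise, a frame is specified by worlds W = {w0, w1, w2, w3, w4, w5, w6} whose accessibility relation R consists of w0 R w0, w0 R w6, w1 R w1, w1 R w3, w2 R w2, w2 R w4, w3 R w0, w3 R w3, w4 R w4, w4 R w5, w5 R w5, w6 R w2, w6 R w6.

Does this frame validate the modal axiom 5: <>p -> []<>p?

No

By correspondence theory, 5 is valid on a frame iff R is Euclidean.
Euclidean: no — w0 R w6 and w0 R w0, but not w6 R w0.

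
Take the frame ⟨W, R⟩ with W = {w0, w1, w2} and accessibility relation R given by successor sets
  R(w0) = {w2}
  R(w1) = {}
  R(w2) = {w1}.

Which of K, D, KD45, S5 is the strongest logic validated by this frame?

K

Serial (axiom D): no — w1 has no R-successor.
Euclidean (axiom 5): no — w0 R w2 and w0 R w2, but not w2 R w2.
Transitive (axiom 4): no — w0 R w2 and w2 R w1, but not w0 R w1.
Reflexive (axiom T): no — w0 is not related to itself.
So F validates K; D would additionally require R to be serial. The strongest is K.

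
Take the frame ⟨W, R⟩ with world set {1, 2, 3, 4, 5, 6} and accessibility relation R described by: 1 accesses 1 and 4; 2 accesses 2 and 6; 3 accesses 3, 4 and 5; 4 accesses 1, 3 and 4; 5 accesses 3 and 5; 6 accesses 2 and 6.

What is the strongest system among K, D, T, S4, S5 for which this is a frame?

T

Serial (axiom D): yes — every world has a successor (e.g. 1 R 1).
Reflexive (axiom T): yes — every world is R-related to itself.
Transitive (axiom 4): no — 1 R 4 and 4 R 3, but not 1 R 3.
Euclidean (axiom 5): no — 3 R 4 and 3 R 5, but not 4 R 5.
So F validates K, D, T; S4 would additionally require R to be transitive. The strongest is T.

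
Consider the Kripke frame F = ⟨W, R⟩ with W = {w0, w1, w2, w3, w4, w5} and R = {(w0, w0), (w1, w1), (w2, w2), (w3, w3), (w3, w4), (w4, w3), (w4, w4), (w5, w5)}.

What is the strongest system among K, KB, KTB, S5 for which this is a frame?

Symmetric (axiom B): yes — every pair in R has its reverse in R.
Reflexive (axiom T): yes — every world is R-related to itself.
Euclidean (axiom 5): yes — any two successors of a common world are R-related.
So F validates K, KB, KTB, S5. The strongest is S5.

S5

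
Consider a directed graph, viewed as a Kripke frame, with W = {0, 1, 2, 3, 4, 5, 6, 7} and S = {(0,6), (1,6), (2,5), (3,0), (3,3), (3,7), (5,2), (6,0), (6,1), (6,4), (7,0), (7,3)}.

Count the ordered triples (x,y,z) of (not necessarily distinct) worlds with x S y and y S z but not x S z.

13

Enumerating: (0,6,0), (0,6,1), (0,6,4), (1,6,0), (1,6,1), (1,6,4), (2,5,2), (3,0,6), (5,2,5), (6,0,6), (6,1,6), (7,0,6), (7,3,7).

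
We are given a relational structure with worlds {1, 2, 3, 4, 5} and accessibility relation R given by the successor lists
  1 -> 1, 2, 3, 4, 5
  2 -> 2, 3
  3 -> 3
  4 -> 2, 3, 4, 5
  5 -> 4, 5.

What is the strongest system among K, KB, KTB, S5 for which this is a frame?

Symmetric (axiom B): no — 1 R 2 but not 2 R 1.
Reflexive (axiom T): yes — every world is R-related to itself.
Euclidean (axiom 5): no — 1 R 2 and 1 R 4, but not 2 R 4.
So F validates K; KB would additionally require R to be symmetric. The strongest is K.

K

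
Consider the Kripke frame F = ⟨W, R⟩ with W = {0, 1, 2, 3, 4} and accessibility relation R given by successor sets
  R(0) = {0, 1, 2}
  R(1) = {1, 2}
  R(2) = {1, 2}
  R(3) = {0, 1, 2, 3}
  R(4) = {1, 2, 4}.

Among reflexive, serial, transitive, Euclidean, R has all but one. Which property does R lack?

Euclidean

Reflexive: yes — every world is R-related to itself.
Serial: yes — every world has a successor (e.g. 0 R 0).
Transitive: yes — every two-step R-path is closed by a direct edge.
Euclidean: no — 3 R 1 and 3 R 0, but not 1 R 0.
Only Euclidean fails.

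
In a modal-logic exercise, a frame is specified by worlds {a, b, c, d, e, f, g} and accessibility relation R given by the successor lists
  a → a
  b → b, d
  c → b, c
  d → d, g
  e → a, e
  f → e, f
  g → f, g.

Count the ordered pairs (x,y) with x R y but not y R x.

Enumerating: (b,d), (c,b), (d,g), (e,a), (f,e), (g,f).

6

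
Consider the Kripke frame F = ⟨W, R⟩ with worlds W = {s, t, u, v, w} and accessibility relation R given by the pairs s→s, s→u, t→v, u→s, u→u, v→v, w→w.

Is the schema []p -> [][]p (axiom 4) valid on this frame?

Yes

Axiom 4 corresponds to the accessibility relation being transitive.
Transitive: yes — every two-step R-path is closed by a direct edge.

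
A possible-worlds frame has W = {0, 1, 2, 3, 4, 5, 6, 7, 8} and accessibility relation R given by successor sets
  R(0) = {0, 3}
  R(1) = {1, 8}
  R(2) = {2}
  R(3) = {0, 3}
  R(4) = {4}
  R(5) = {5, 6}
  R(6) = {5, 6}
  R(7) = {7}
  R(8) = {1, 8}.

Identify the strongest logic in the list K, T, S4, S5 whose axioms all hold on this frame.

Reflexive (axiom T): yes — every world is R-related to itself.
Transitive (axiom 4): yes — every two-step R-path is closed by a direct edge.
Euclidean (axiom 5): yes — any two successors of a common world are R-related.
So F validates K, T, S4, S5. The strongest is S5.

S5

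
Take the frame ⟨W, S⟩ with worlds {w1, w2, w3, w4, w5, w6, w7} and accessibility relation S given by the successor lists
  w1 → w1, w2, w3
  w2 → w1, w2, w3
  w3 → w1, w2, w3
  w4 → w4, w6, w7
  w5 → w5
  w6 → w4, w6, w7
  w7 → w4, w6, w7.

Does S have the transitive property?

Transitive: yes — every two-step S-path is closed by a direct edge.

Yes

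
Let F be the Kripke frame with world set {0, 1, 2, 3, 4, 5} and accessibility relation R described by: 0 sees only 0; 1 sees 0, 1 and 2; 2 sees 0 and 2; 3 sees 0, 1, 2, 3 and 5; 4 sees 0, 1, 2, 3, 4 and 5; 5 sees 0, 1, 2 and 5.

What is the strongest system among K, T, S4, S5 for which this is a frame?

Reflexive (axiom T): yes — every world is R-related to itself.
Transitive (axiom 4): yes — every two-step R-path is closed by a direct edge.
Euclidean (axiom 5): no — 1 R 0 and 1 R 2, but not 0 R 2.
So F validates K, T, S4; S5 would additionally require R to be Euclidean. The strongest is S4.

S4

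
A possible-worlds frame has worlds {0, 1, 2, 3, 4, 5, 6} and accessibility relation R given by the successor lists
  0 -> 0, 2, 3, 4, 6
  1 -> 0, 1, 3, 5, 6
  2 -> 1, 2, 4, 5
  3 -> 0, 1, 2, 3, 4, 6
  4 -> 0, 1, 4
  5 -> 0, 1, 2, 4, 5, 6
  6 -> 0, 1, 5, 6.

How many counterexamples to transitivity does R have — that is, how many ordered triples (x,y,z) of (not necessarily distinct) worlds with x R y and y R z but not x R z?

Enumerating: (0,2,1), (0,2,5), (0,3,1), (0,4,1), (0,6,1), (0,6,5), (1,0,2), (1,0,4), (1,3,2), (1,3,4), (1,5,2), (1,5,4), … and 23 more.
Total: 35.

35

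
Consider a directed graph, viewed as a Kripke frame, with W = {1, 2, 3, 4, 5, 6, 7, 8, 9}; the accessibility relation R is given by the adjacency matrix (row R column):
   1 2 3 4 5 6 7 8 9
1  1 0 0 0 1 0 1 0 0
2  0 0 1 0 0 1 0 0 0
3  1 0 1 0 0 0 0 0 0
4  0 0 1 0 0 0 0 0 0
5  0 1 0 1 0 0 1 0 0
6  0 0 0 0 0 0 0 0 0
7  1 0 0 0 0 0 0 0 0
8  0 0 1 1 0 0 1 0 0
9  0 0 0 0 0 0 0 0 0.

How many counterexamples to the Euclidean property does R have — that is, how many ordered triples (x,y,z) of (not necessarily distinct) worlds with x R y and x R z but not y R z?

24

Enumerating: (1,5,1), (1,5,5), (1,7,5), (1,7,7), (2,3,6), (2,6,3), (2,6,6), (3,1,3), (5,2,2), (5,2,4), (5,2,7), (5,4,2), … and 12 more.
Total: 24.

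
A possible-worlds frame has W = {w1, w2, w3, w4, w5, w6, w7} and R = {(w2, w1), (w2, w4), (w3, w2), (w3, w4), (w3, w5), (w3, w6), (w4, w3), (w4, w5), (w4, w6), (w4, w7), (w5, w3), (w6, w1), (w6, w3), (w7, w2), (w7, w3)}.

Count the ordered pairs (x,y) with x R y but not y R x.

Enumerating: (w2,w1), (w2,w4), (w3,w2), (w4,w5), (w4,w6), (w4,w7), (w6,w1), (w7,w2), (w7,w3).

9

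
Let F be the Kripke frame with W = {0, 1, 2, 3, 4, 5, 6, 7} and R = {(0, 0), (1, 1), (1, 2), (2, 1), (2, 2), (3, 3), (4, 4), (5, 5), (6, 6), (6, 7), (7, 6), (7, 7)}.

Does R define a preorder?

Reflexive: yes — every world is R-related to itself.
Transitive: yes — every two-step R-path is closed by a direct edge.
So R is a preorder.

Yes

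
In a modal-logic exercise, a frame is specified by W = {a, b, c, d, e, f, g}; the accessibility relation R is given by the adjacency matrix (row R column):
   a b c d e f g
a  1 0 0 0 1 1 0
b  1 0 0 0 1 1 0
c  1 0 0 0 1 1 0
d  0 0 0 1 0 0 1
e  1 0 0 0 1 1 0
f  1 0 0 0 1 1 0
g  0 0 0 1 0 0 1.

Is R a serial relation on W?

Yes

Serial: yes — every world has a successor (e.g. a R a).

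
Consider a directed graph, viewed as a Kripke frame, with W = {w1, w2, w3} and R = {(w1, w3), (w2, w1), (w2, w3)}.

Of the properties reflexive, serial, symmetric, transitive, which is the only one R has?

transitive

Reflexive: no — w1 is not related to itself.
Serial: no — w3 has no R-successor.
Symmetric: no — w1 R w3 but not w3 R w1.
Transitive: yes — every two-step R-path is closed by a direct edge.
Only transitive holds.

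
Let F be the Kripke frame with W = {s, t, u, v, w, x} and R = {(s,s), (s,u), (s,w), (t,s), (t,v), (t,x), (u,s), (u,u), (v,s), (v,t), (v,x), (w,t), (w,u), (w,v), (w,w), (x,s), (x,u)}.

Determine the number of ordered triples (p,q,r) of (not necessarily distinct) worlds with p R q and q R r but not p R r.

Enumerating: (s,w,t), (s,w,v), (t,s,u), (t,s,w), (t,v,t), (t,x,u), (u,s,w), (v,s,u), (v,s,w), (v,t,v), (v,x,u), (w,t,s), (w,t,x), (w,u,s), (w,v,s), (w,v,x), (x,s,w).

17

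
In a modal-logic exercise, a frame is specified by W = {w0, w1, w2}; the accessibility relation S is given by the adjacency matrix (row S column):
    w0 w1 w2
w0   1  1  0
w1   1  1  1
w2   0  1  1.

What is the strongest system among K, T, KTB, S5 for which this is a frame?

KTB

Reflexive (axiom T): yes — every world is S-related to itself.
Symmetric (axiom B): yes — every pair in S has its reverse in S.
Euclidean (axiom 5): no — w1 S w0 and w1 S w2, but not w0 S w2.
So F validates K, T, KTB; S5 would additionally require S to be Euclidean. The strongest is KTB.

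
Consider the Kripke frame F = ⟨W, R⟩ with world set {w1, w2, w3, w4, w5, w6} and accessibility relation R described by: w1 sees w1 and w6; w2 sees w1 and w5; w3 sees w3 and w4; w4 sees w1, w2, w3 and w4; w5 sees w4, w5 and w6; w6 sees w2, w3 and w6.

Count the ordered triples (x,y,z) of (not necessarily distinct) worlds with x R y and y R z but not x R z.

Enumerating: (w1,w6,w2), (w1,w6,w3), (w2,w1,w6), (w2,w5,w4), (w2,w5,w6), (w3,w4,w1), (w3,w4,w2), (w4,w1,w6), (w4,w2,w5), (w5,w4,w1), (w5,w4,w2), (w5,w4,w3), (w5,w6,w2), (w5,w6,w3), (w6,w2,w1), (w6,w2,w5), (w6,w3,w4).

17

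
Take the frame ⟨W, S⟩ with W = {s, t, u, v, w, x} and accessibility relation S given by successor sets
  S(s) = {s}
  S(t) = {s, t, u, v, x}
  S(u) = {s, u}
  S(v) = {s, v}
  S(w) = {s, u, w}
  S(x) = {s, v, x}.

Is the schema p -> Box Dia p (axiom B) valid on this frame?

No

The schema B characterises exactly the symmetric frames.
Symmetric: no — t S s but not s S t.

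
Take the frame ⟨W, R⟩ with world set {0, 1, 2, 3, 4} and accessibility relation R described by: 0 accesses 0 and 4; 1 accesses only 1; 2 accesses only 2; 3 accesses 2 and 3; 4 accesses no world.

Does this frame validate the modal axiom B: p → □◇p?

By correspondence theory, B is valid on a frame iff R is symmetric.
Symmetric: no — 0 R 4 but not 4 R 0.

No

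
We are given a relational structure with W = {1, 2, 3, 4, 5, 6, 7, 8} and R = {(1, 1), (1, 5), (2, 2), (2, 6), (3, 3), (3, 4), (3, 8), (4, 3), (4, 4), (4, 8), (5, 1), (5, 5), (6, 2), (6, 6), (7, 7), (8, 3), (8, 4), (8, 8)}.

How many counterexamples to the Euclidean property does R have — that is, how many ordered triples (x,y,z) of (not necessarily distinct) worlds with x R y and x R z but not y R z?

R is Euclidean; there are no such tuples.

0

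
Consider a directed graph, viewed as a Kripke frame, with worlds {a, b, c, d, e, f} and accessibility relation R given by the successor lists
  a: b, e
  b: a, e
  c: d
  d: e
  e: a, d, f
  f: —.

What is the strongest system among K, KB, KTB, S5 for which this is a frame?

K

Symmetric (axiom B): no — b R e but not e R b.
Reflexive (axiom T): no — a is not related to itself.
Euclidean (axiom 5): no — a R e and a R b, but not e R b.
So F validates K; KB would additionally require R to be symmetric. The strongest is K.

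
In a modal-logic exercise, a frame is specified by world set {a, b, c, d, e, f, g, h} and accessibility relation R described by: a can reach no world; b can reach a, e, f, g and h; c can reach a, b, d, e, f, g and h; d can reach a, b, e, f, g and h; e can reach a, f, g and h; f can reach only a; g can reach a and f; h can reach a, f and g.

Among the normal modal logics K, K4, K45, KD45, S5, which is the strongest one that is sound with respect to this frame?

Transitive (axiom 4): yes — every two-step R-path is closed by a direct edge.
Euclidean (axiom 5): no — b R a and b R e, but not a R e.
Serial (axiom D): no — a has no R-successor.
Reflexive (axiom T): no — a is not related to itself.
So F validates K, K4; K45 would additionally require R to be Euclidean. The strongest is K4.

K4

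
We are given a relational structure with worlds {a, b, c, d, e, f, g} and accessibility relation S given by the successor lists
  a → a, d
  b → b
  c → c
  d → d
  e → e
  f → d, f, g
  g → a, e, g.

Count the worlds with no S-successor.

S is serial; there are no such worlds.

0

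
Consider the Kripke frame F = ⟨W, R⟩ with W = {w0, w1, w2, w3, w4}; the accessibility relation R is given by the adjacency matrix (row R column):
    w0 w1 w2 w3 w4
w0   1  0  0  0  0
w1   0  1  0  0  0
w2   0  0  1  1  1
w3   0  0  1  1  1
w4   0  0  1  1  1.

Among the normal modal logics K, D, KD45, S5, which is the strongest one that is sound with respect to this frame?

S5

Serial (axiom D): yes — every world has a successor (e.g. w0 R w0).
Euclidean (axiom 5): yes — any two successors of a common world are R-related.
Transitive (axiom 4): yes — every two-step R-path is closed by a direct edge.
Reflexive (axiom T): yes — every world is R-related to itself.
So F validates K, D, KD45, S5. The strongest is S5.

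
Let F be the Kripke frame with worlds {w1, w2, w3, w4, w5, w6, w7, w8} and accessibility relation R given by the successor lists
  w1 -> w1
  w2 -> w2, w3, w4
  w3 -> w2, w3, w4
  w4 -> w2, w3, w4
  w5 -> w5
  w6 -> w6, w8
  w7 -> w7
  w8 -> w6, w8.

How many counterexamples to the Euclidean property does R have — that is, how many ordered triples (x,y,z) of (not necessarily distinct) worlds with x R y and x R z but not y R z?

R is Euclidean; there are no such tuples.

0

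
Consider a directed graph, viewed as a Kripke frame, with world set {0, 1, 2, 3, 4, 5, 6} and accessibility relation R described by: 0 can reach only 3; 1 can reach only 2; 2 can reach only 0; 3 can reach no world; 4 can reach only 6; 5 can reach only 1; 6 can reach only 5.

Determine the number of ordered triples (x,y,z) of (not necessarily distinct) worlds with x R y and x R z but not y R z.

6

Enumerating: (0,3,3), (1,2,2), (2,0,0), (4,6,6), (5,1,1), (6,5,5).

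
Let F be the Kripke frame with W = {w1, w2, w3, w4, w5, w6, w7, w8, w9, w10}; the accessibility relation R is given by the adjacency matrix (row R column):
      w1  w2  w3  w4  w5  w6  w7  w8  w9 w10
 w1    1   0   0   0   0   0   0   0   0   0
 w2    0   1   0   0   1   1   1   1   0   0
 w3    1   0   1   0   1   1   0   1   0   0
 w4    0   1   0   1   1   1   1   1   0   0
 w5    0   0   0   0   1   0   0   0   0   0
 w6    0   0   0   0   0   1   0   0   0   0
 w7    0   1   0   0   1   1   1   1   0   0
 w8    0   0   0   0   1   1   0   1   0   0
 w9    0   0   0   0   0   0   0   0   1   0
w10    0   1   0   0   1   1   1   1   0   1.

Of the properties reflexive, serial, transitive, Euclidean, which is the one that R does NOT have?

Euclidean

Reflexive: yes — every world is R-related to itself.
Serial: yes — every world has a successor (e.g. w1 R w1).
Transitive: yes — every two-step R-path is closed by a direct edge.
Euclidean: no — w10 R w5 and w10 R w2, but not w5 R w2.
Only Euclidean fails.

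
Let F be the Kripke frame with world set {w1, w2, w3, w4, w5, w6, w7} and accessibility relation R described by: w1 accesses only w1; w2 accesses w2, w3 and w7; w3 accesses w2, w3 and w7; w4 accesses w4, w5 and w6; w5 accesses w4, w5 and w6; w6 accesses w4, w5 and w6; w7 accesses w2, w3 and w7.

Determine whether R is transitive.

Yes

Transitive: yes — every two-step R-path is closed by a direct edge.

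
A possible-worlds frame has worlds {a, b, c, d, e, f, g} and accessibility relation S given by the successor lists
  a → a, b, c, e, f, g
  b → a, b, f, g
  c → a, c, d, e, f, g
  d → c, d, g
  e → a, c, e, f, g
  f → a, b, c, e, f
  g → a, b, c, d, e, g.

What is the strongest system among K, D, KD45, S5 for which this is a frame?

D

Serial (axiom D): yes — every world has a successor (e.g. a S a).
Euclidean (axiom 5): no — a S b and a S c, but not b S c.
Transitive (axiom 4): no — a S c and c S d, but not a S d.
Reflexive (axiom T): yes — every world is S-related to itself.
So F validates K, D; KD45 would additionally require S to be Euclidean and transitive. The strongest is D.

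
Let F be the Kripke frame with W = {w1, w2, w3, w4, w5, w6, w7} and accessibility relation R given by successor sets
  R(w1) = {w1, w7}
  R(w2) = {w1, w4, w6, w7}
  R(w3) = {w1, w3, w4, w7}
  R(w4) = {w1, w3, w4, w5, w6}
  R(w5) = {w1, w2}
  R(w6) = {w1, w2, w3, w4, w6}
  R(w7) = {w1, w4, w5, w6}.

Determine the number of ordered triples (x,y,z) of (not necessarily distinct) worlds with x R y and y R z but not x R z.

29

Enumerating: (w1,w7,w4), (w1,w7,w5), (w1,w7,w6), (w2,w4,w3), (w2,w4,w5), (w2,w6,w2), (w2,w6,w3), (w2,w7,w5), (w3,w4,w5), (w3,w4,w6), (w3,w7,w5), (w3,w7,w6), … and 17 more.
Total: 29.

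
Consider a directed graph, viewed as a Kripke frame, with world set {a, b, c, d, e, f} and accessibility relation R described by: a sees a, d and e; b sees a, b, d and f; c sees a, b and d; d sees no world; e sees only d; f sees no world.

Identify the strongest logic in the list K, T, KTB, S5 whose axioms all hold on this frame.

Reflexive (axiom T): no — c is not related to itself.
Symmetric (axiom B): no — a R d but not d R a.
Euclidean (axiom 5): no — a R d and a R e, but not d R e.
So F validates K; T would additionally require R to be reflexive. The strongest is K.

K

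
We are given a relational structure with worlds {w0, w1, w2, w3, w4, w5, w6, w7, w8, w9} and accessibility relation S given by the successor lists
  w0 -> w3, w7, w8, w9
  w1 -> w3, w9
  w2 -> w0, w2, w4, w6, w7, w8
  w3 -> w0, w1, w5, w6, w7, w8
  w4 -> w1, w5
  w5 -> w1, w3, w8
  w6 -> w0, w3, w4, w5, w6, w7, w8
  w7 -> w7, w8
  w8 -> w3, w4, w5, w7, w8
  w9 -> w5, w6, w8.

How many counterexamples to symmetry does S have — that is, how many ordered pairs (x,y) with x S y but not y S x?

Enumerating: (w0,w7), (w0,w8), (w0,w9), (w1,w9), (w2,w0), (w2,w4), (w2,w6), (w2,w7), (w2,w8), (w3,w7), (w4,w1), (w4,w5), … and 10 more.
Total: 22.

22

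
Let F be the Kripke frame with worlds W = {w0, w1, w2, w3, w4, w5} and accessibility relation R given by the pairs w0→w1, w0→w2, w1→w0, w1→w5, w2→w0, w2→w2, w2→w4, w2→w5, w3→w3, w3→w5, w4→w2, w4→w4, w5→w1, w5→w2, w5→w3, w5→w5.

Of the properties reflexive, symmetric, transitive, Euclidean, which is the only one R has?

Reflexive: no — w0 is not related to itself.
Symmetric: yes — every pair in R has its reverse in R.
Transitive: no — w0 R w1 and w1 R w5, but not w0 R w5.
Euclidean: no — w0 R w1 and w0 R w2, but not w1 R w2.
Only symmetric holds.

symmetric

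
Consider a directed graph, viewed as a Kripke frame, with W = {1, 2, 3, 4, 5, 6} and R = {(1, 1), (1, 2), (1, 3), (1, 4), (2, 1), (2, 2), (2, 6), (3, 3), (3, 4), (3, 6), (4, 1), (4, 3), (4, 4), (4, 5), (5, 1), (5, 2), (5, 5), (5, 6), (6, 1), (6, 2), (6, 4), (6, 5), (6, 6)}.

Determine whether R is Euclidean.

Euclidean: no — 1 R 2 and 1 R 3, but not 2 R 3.

No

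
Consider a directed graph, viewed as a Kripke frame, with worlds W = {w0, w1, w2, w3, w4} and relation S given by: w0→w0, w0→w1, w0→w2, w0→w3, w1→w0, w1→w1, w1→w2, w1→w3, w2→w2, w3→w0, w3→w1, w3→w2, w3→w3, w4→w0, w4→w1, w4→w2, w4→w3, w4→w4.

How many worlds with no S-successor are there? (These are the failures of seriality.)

S is serial; there are no such worlds.

0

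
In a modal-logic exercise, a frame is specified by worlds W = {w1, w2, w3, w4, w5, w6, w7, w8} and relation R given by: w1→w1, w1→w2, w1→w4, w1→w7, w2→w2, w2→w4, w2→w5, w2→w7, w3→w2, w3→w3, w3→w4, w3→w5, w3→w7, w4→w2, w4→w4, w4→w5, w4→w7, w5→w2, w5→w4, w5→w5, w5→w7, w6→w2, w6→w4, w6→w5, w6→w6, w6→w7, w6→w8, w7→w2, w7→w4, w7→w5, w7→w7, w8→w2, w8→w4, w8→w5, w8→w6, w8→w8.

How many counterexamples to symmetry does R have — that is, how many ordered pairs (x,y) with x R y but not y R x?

14

Enumerating: (w1,w2), (w1,w4), (w1,w7), (w3,w2), (w3,w4), (w3,w5), (w3,w7), (w6,w2), (w6,w4), (w6,w5), (w6,w7), (w8,w2), (w8,w4), (w8,w5).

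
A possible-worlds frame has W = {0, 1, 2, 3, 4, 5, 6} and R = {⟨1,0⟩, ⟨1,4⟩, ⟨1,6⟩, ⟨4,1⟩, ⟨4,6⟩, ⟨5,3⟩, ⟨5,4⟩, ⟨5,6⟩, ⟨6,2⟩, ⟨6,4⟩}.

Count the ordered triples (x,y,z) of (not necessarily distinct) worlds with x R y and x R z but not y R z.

21

Enumerating: (1,0,0), (1,0,4), (1,0,6), (1,4,0), (1,4,4), (1,6,0), (1,6,6), (4,1,1), (4,6,1), (4,6,6), (5,3,3), (5,3,4), … and 9 more.
Total: 21.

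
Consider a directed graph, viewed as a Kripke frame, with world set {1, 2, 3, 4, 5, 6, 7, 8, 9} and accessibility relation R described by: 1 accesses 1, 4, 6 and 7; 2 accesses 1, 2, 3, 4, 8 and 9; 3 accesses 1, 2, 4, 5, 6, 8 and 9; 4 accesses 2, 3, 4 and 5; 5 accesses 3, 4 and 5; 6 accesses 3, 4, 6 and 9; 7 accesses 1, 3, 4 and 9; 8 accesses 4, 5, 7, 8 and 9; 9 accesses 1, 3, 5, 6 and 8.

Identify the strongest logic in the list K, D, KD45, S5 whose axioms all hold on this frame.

Serial (axiom D): yes — every world has a successor (e.g. 1 R 1).
Euclidean (axiom 5): no — 1 R 4 and 1 R 6, but not 4 R 6.
Transitive (axiom 4): no — 1 R 4 and 4 R 2, but not 1 R 2.
Reflexive (axiom T): no — 3 is not related to itself.
So F validates K, D; KD45 would additionally require R to be Euclidean and transitive. The strongest is D.

D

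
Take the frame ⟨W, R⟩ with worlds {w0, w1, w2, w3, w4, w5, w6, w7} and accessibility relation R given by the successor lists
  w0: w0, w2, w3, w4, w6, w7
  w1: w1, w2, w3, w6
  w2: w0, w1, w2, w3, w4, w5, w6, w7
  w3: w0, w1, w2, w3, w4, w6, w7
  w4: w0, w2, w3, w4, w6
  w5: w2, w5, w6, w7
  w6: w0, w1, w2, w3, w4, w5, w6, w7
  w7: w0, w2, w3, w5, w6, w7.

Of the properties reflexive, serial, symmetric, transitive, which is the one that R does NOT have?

Reflexive: yes — every world is R-related to itself.
Serial: yes — every world has a successor (e.g. w0 R w0).
Symmetric: yes — every pair in R has its reverse in R.
Transitive: no — w0 R w2 and w2 R w1, but not w0 R w1.
Only transitive fails.

transitive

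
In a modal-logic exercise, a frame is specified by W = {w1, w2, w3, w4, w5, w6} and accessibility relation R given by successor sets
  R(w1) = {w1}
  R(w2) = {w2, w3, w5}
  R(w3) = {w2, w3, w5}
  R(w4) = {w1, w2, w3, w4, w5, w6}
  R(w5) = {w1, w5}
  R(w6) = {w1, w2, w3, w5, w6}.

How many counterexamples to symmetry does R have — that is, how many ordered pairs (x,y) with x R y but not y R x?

Enumerating: (w2,w5), (w3,w5), (w4,w1), (w4,w2), (w4,w3), (w4,w5), (w4,w6), (w5,w1), (w6,w1), (w6,w2), (w6,w3), (w6,w5).

12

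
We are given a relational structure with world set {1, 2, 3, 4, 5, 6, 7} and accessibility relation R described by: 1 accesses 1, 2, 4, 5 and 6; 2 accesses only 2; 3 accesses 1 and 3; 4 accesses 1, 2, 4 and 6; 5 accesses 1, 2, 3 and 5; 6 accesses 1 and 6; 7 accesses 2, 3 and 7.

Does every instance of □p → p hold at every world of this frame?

The schema T characterises exactly the reflexive frames.
Reflexive: yes — every world is R-related to itself.

Yes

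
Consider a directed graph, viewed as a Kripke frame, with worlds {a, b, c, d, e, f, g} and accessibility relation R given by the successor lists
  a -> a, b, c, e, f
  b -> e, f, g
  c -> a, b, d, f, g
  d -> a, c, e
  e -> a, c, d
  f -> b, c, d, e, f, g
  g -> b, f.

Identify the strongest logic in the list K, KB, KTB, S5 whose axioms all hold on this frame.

K

Symmetric (axiom B): no — a R b but not b R a.
Reflexive (axiom T): no — b is not related to itself.
Euclidean (axiom 5): no — a R b and a R c, but not b R c.
So F validates K; KB would additionally require R to be symmetric. The strongest is K.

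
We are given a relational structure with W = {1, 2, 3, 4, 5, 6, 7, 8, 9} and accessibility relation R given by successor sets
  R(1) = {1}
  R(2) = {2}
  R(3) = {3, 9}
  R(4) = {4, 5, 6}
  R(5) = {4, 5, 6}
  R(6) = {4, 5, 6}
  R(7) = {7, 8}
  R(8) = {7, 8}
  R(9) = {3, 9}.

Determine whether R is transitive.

Transitive: yes — every two-step R-path is closed by a direct edge.

Yes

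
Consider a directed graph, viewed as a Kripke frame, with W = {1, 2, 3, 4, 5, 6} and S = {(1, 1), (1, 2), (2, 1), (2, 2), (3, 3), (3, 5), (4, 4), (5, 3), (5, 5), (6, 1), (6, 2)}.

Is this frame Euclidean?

Euclidean: yes — any two successors of a common world are S-related.

Yes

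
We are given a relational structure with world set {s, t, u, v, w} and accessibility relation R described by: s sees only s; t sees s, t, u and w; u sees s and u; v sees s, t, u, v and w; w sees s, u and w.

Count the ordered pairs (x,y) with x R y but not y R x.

10

Enumerating: (t,s), (t,u), (t,w), (u,s), (v,s), (v,t), (v,u), (v,w), (w,s), (w,u).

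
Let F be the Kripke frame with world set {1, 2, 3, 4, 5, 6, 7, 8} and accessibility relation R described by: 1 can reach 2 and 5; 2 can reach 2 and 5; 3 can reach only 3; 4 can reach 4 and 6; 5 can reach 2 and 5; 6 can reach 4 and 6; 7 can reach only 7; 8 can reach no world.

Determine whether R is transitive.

Transitive: yes — every two-step R-path is closed by a direct edge.

Yes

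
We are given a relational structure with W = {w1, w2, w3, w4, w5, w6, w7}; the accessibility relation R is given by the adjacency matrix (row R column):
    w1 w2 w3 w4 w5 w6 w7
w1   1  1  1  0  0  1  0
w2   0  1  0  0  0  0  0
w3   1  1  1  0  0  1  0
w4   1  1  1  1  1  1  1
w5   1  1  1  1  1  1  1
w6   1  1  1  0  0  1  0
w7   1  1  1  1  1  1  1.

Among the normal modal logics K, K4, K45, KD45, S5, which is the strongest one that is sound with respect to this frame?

K4

Transitive (axiom 4): yes — every two-step R-path is closed by a direct edge.
Euclidean (axiom 5): no — w1 R w2 and w1 R w3, but not w2 R w3.
Serial (axiom D): yes — every world has a successor (e.g. w1 R w1).
Reflexive (axiom T): yes — every world is R-related to itself.
So F validates K, K4; K45 would additionally require R to be Euclidean. The strongest is K4.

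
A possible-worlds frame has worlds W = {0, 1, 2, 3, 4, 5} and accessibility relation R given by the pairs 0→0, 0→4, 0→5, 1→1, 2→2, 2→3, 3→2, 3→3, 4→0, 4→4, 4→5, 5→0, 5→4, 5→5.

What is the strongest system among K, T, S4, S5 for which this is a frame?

Reflexive (axiom T): yes — every world is R-related to itself.
Transitive (axiom 4): yes — every two-step R-path is closed by a direct edge.
Euclidean (axiom 5): yes — any two successors of a common world are R-related.
So F validates K, T, S4, S5. The strongest is S5.

S5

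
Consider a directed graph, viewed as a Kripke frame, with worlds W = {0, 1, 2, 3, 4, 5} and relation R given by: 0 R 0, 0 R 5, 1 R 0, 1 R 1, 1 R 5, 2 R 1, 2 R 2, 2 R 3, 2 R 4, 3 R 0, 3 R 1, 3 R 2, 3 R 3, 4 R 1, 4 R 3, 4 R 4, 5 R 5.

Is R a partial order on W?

No

Reflexive: yes — every world is R-related to itself.
Transitive: no — 2 R 1 and 1 R 0, but not 2 R 0.
Antisymmetric: no — 2 R 3 and 3 R 2 with 2 ≠ 3.
So R is not a partial order.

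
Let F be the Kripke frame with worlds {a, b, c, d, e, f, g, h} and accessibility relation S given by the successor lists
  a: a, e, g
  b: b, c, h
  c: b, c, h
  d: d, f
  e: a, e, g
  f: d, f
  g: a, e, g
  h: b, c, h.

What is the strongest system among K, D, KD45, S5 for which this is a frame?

Serial (axiom D): yes — every world has a successor (e.g. a S a).
Euclidean (axiom 5): yes — any two successors of a common world are S-related.
Transitive (axiom 4): yes — every two-step S-path is closed by a direct edge.
Reflexive (axiom T): yes — every world is S-related to itself.
So F validates K, D, KD45, S5. The strongest is S5.

S5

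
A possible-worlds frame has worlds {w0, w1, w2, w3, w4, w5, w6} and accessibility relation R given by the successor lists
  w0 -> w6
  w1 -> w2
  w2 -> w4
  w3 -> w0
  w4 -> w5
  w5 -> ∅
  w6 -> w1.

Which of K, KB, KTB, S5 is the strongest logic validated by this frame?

Symmetric (axiom B): no — w0 R w6 but not w6 R w0.
Reflexive (axiom T): no — w0 is not related to itself.
Euclidean (axiom 5): no — w0 R w6 and w0 R w6, but not w6 R w6.
So F validates K; KB would additionally require R to be symmetric. The strongest is K.

K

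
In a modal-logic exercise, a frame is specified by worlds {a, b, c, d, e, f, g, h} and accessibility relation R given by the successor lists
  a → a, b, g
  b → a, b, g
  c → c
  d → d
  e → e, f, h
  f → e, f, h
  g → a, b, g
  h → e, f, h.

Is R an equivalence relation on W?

Reflexive: yes — every world is R-related to itself.
Symmetric: yes — every pair in R has its reverse in R.
Transitive: yes — every two-step R-path is closed by a direct edge.
So R is an equivalence relation.

Yes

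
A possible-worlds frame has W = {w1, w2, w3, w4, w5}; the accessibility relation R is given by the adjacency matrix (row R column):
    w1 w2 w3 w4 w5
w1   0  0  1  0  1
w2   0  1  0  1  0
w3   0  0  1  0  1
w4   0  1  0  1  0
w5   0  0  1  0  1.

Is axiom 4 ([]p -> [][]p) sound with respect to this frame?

The schema 4 characterises exactly the transitive frames.
Transitive: yes — every two-step R-path is closed by a direct edge.

Yes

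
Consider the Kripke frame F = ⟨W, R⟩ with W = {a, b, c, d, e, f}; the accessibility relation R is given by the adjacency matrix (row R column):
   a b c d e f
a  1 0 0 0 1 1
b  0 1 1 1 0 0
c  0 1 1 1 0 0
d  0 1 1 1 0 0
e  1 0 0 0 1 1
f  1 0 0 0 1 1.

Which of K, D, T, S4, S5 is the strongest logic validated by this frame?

Serial (axiom D): yes — every world has a successor (e.g. a R a).
Reflexive (axiom T): yes — every world is R-related to itself.
Transitive (axiom 4): yes — every two-step R-path is closed by a direct edge.
Euclidean (axiom 5): yes — any two successors of a common world are R-related.
So F validates K, D, T, S4, S5. The strongest is S5.

S5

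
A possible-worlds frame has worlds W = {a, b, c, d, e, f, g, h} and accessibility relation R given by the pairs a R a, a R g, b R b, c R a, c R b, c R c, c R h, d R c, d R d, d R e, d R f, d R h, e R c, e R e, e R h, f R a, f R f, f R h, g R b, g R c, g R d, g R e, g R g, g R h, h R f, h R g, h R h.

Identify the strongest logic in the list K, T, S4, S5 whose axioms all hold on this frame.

T

Reflexive (axiom T): yes — every world is R-related to itself.
Transitive (axiom 4): no — a R g and g R b, but not a R b.
Euclidean (axiom 5): no — c R a and c R b, but not a R b.
So F validates K, T; S4 would additionally require R to be transitive. The strongest is T.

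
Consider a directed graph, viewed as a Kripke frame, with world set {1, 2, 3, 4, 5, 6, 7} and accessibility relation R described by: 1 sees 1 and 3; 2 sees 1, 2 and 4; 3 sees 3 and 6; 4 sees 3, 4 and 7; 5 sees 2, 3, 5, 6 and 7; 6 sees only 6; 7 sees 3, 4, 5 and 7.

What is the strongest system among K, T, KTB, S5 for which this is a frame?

Reflexive (axiom T): yes — every world is R-related to itself.
Symmetric (axiom B): no — 1 R 3 but not 3 R 1.
Euclidean (axiom 5): no — 2 R 1 and 2 R 4, but not 1 R 4.
So F validates K, T; KTB would additionally require R to be symmetric. The strongest is T.

T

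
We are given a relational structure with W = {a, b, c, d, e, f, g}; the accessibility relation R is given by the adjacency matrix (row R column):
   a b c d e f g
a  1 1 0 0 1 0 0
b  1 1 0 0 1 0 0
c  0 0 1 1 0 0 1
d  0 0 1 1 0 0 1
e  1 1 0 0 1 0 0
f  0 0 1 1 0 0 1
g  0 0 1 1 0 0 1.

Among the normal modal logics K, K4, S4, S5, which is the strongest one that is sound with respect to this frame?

K4

Transitive (axiom 4): yes — every two-step R-path is closed by a direct edge.
Reflexive (axiom T): no — f is not related to itself.
Euclidean (axiom 5): yes — any two successors of a common world are R-related.
So F validates K, K4; S4 would additionally require R to be reflexive. The strongest is K4.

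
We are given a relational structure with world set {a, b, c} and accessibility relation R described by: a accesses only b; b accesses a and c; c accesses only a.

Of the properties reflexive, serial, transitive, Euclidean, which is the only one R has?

serial

Reflexive: no — a is not related to itself.
Serial: yes — every world has a successor (e.g. a R b).
Transitive: no — a R b and b R c, but not a R c.
Euclidean: no — b R a and b R c, but not a R c.
Only serial holds.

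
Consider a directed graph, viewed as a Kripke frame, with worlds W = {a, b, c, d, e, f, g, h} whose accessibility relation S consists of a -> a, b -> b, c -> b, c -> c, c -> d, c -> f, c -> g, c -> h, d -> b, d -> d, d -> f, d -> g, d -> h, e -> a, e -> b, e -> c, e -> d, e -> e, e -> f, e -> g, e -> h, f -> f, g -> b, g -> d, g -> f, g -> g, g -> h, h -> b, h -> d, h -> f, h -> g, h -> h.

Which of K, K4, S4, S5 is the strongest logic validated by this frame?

S4

Transitive (axiom 4): yes — every two-step S-path is closed by a direct edge.
Reflexive (axiom T): yes — every world is S-related to itself.
Euclidean (axiom 5): no — c S b and c S d, but not b S d.
So F validates K, K4, S4; S5 would additionally require S to be Euclidean. The strongest is S4.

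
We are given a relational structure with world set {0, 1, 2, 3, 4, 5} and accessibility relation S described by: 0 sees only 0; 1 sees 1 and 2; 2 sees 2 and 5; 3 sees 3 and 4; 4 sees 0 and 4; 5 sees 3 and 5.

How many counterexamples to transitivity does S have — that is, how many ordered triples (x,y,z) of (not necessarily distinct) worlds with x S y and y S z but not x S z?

Enumerating: (1,2,5), (2,5,3), (3,4,0), (5,3,4).

4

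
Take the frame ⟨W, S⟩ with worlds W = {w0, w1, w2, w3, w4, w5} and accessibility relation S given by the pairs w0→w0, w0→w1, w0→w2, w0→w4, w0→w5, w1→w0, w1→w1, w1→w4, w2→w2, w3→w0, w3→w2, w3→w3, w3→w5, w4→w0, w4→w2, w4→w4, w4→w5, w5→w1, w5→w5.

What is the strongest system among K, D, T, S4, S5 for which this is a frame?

T

Serial (axiom D): yes — every world has a successor (e.g. w0 S w0).
Reflexive (axiom T): yes — every world is S-related to itself.
Transitive (axiom 4): no — w1 S w0 and w0 S w2, but not w1 S w2.
Euclidean (axiom 5): no — w0 S w1 and w0 S w2, but not w1 S w2.
So F validates K, D, T; S4 would additionally require S to be transitive. The strongest is T.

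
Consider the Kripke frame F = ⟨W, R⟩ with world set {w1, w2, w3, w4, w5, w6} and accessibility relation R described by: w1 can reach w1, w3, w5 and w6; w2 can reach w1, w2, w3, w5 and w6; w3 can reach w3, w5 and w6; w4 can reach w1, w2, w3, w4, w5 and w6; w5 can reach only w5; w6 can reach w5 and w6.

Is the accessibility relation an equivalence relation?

No

Reflexive: yes — every world is R-related to itself.
Symmetric: no — w1 R w3 but not w3 R w1.
Transitive: yes — every two-step R-path is closed by a direct edge.
So R is not an equivalence relation.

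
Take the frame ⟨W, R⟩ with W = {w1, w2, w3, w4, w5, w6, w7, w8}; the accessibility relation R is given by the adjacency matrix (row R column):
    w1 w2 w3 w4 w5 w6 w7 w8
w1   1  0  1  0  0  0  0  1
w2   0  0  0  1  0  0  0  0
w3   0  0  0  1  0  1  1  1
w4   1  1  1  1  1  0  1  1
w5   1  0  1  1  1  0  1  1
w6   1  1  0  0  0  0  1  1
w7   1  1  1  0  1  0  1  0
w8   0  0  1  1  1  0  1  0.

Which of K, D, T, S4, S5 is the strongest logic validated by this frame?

D

Serial (axiom D): yes — every world has a successor (e.g. w1 R w1).
Reflexive (axiom T): no — w2 is not related to itself.
Transitive (axiom 4): no — w1 R w3 and w3 R w4, but not w1 R w4.
Euclidean (axiom 5): no — w3 R w4 and w3 R w6, but not w4 R w6.
So F validates K, D; T would additionally require R to be reflexive. The strongest is D.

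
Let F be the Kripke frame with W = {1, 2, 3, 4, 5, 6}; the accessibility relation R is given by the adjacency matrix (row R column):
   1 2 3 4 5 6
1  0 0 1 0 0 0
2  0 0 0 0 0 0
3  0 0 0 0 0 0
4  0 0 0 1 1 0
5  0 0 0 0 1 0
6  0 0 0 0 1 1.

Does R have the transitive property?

Yes

Transitive: yes — every two-step R-path is closed by a direct edge.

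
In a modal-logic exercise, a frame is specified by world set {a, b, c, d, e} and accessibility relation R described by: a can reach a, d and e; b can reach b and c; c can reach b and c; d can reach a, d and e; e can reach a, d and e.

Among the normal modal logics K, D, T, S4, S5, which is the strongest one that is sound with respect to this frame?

S5

Serial (axiom D): yes — every world has a successor (e.g. a R a).
Reflexive (axiom T): yes — every world is R-related to itself.
Transitive (axiom 4): yes — every two-step R-path is closed by a direct edge.
Euclidean (axiom 5): yes — any two successors of a common world are R-related.
So F validates K, D, T, S4, S5. The strongest is S5.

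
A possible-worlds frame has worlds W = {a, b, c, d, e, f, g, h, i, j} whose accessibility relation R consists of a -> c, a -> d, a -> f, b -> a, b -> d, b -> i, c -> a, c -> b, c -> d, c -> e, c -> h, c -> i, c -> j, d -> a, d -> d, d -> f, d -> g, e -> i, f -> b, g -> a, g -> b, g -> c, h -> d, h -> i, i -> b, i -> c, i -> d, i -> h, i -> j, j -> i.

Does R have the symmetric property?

No

Symmetric: no — a R f but not f R a.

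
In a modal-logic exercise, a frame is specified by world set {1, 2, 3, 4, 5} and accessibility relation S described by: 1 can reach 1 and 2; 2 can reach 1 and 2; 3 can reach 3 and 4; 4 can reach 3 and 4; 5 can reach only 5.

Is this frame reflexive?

Yes

Reflexive: yes — every world is S-related to itself.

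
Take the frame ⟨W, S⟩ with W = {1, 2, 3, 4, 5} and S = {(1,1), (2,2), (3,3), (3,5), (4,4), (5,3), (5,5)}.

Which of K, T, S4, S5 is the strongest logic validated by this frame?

S5

Reflexive (axiom T): yes — every world is S-related to itself.
Transitive (axiom 4): yes — every two-step S-path is closed by a direct edge.
Euclidean (axiom 5): yes — any two successors of a common world are S-related.
So F validates K, T, S4, S5. The strongest is S5.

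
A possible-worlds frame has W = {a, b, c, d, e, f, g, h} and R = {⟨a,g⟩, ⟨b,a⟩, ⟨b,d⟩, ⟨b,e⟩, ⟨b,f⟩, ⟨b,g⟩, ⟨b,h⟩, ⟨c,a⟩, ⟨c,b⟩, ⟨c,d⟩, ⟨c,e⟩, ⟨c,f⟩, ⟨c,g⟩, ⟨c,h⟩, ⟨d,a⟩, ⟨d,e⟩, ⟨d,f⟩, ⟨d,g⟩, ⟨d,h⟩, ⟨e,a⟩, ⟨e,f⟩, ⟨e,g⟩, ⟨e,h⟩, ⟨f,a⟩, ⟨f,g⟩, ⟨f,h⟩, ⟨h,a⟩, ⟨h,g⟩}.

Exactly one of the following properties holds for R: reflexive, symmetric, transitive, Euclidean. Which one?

Reflexive: no — a is not related to itself.
Symmetric: no — a R g but not g R a.
Transitive: yes — every two-step R-path is closed by a direct edge.
Euclidean: no — b R a and b R d, but not a R d.
Only transitive holds.

transitive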